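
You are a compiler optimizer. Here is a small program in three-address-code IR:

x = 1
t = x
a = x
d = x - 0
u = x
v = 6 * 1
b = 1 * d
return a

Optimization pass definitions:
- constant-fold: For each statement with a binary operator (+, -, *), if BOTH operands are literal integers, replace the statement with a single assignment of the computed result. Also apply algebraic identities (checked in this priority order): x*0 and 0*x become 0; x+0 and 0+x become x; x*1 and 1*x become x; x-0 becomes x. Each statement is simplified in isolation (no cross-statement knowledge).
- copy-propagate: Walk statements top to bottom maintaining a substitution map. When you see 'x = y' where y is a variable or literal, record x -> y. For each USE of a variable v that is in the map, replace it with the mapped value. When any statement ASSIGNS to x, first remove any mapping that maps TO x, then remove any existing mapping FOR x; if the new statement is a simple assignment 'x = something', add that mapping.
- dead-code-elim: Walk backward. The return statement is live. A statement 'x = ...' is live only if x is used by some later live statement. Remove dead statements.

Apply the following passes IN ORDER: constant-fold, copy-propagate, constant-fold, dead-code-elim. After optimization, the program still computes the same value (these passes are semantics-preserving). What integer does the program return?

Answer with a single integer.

Answer: 1

Derivation:
Initial IR:
  x = 1
  t = x
  a = x
  d = x - 0
  u = x
  v = 6 * 1
  b = 1 * d
  return a
After constant-fold (8 stmts):
  x = 1
  t = x
  a = x
  d = x
  u = x
  v = 6
  b = d
  return a
After copy-propagate (8 stmts):
  x = 1
  t = 1
  a = 1
  d = 1
  u = 1
  v = 6
  b = 1
  return 1
After constant-fold (8 stmts):
  x = 1
  t = 1
  a = 1
  d = 1
  u = 1
  v = 6
  b = 1
  return 1
After dead-code-elim (1 stmts):
  return 1
Evaluate:
  x = 1  =>  x = 1
  t = x  =>  t = 1
  a = x  =>  a = 1
  d = x - 0  =>  d = 1
  u = x  =>  u = 1
  v = 6 * 1  =>  v = 6
  b = 1 * d  =>  b = 1
  return a = 1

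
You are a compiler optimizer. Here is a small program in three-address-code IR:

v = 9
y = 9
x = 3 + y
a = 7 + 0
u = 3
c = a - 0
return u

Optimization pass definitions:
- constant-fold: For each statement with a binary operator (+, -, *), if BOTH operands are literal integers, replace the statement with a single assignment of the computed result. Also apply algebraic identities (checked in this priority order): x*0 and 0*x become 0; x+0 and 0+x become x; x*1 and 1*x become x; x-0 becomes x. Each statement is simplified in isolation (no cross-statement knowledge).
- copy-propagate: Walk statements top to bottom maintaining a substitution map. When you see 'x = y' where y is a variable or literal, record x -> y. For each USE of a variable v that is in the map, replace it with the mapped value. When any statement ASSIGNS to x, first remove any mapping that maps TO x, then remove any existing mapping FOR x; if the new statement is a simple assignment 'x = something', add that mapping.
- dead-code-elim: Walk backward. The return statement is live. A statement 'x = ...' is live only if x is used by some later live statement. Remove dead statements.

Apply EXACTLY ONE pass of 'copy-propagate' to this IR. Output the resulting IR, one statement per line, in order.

Answer: v = 9
y = 9
x = 3 + 9
a = 7 + 0
u = 3
c = a - 0
return 3

Derivation:
Applying copy-propagate statement-by-statement:
  [1] v = 9  (unchanged)
  [2] y = 9  (unchanged)
  [3] x = 3 + y  -> x = 3 + 9
  [4] a = 7 + 0  (unchanged)
  [5] u = 3  (unchanged)
  [6] c = a - 0  (unchanged)
  [7] return u  -> return 3
Result (7 stmts):
  v = 9
  y = 9
  x = 3 + 9
  a = 7 + 0
  u = 3
  c = a - 0
  return 3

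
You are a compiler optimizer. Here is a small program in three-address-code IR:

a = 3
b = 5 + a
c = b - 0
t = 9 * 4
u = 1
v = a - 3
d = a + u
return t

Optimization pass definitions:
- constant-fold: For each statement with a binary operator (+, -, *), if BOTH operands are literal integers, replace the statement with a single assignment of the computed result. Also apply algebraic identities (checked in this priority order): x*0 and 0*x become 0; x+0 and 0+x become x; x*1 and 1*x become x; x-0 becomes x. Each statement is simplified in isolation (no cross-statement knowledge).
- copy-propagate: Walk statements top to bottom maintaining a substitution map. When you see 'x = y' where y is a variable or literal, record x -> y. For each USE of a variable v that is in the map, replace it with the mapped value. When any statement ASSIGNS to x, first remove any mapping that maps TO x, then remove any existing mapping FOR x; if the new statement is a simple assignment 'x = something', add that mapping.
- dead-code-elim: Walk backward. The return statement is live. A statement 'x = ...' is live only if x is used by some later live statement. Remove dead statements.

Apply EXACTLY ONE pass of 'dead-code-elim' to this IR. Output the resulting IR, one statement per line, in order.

Answer: t = 9 * 4
return t

Derivation:
Applying dead-code-elim statement-by-statement:
  [8] return t  -> KEEP (return); live=['t']
  [7] d = a + u  -> DEAD (d not live)
  [6] v = a - 3  -> DEAD (v not live)
  [5] u = 1  -> DEAD (u not live)
  [4] t = 9 * 4  -> KEEP; live=[]
  [3] c = b - 0  -> DEAD (c not live)
  [2] b = 5 + a  -> DEAD (b not live)
  [1] a = 3  -> DEAD (a not live)
Result (2 stmts):
  t = 9 * 4
  return t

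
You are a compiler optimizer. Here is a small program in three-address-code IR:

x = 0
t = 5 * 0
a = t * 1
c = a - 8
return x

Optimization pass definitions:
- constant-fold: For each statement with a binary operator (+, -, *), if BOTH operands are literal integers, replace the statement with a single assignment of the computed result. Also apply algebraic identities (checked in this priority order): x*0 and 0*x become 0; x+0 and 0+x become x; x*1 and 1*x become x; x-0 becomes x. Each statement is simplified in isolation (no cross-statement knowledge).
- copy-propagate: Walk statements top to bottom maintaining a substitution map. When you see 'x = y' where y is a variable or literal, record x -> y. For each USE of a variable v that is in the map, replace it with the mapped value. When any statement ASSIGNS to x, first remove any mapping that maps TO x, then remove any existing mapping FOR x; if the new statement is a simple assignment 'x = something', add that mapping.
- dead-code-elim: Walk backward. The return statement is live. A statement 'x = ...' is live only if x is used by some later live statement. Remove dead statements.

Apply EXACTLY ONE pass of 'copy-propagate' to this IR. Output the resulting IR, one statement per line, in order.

Answer: x = 0
t = 5 * 0
a = t * 1
c = a - 8
return 0

Derivation:
Applying copy-propagate statement-by-statement:
  [1] x = 0  (unchanged)
  [2] t = 5 * 0  (unchanged)
  [3] a = t * 1  (unchanged)
  [4] c = a - 8  (unchanged)
  [5] return x  -> return 0
Result (5 stmts):
  x = 0
  t = 5 * 0
  a = t * 1
  c = a - 8
  return 0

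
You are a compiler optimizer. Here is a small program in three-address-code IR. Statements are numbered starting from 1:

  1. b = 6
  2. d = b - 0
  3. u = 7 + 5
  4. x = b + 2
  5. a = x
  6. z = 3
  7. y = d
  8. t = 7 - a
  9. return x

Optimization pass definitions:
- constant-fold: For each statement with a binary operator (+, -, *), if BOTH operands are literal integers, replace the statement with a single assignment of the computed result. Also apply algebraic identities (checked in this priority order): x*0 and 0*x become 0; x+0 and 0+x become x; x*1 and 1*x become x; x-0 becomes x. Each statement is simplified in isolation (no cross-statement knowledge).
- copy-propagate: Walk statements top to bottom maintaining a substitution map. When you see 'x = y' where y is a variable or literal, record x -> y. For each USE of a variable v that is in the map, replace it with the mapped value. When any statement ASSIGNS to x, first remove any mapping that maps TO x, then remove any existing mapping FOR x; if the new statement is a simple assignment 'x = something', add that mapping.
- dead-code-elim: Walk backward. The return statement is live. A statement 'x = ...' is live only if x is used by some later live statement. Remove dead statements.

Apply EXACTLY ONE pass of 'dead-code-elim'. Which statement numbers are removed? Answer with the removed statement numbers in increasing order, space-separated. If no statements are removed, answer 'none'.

Backward liveness scan:
Stmt 1 'b = 6': KEEP (b is live); live-in = []
Stmt 2 'd = b - 0': DEAD (d not in live set ['b'])
Stmt 3 'u = 7 + 5': DEAD (u not in live set ['b'])
Stmt 4 'x = b + 2': KEEP (x is live); live-in = ['b']
Stmt 5 'a = x': DEAD (a not in live set ['x'])
Stmt 6 'z = 3': DEAD (z not in live set ['x'])
Stmt 7 'y = d': DEAD (y not in live set ['x'])
Stmt 8 't = 7 - a': DEAD (t not in live set ['x'])
Stmt 9 'return x': KEEP (return); live-in = ['x']
Removed statement numbers: [2, 3, 5, 6, 7, 8]
Surviving IR:
  b = 6
  x = b + 2
  return x

Answer: 2 3 5 6 7 8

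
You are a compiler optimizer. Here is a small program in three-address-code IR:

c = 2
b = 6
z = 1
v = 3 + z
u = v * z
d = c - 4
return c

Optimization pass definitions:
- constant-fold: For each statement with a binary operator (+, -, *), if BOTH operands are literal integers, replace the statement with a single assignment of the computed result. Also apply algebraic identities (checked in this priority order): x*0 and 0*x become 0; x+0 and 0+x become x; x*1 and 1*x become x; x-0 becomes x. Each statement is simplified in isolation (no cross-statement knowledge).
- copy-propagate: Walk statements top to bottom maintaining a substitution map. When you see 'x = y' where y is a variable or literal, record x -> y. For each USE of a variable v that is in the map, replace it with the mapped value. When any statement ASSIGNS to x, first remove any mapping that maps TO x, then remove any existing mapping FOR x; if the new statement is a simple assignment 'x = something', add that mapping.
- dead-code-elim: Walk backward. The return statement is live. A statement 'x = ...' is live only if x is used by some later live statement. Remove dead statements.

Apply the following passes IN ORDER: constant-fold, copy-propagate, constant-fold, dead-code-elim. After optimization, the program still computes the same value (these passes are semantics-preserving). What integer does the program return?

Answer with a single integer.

Answer: 2

Derivation:
Initial IR:
  c = 2
  b = 6
  z = 1
  v = 3 + z
  u = v * z
  d = c - 4
  return c
After constant-fold (7 stmts):
  c = 2
  b = 6
  z = 1
  v = 3 + z
  u = v * z
  d = c - 4
  return c
After copy-propagate (7 stmts):
  c = 2
  b = 6
  z = 1
  v = 3 + 1
  u = v * 1
  d = 2 - 4
  return 2
After constant-fold (7 stmts):
  c = 2
  b = 6
  z = 1
  v = 4
  u = v
  d = -2
  return 2
After dead-code-elim (1 stmts):
  return 2
Evaluate:
  c = 2  =>  c = 2
  b = 6  =>  b = 6
  z = 1  =>  z = 1
  v = 3 + z  =>  v = 4
  u = v * z  =>  u = 4
  d = c - 4  =>  d = -2
  return c = 2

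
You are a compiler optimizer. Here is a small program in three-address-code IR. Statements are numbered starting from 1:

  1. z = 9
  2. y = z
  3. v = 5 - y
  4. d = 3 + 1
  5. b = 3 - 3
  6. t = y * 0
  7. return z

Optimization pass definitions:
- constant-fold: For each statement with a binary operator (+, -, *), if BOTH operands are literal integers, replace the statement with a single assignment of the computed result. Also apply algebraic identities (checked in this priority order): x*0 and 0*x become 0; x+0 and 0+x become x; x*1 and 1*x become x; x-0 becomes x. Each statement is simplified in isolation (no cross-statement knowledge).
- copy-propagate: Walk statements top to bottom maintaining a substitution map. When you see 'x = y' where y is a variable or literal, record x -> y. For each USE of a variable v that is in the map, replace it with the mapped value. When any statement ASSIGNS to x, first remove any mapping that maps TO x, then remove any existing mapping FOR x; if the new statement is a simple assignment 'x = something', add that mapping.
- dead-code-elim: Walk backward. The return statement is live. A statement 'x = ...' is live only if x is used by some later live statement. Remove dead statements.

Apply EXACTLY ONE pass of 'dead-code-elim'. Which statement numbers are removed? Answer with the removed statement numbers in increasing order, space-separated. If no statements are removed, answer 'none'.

Answer: 2 3 4 5 6

Derivation:
Backward liveness scan:
Stmt 1 'z = 9': KEEP (z is live); live-in = []
Stmt 2 'y = z': DEAD (y not in live set ['z'])
Stmt 3 'v = 5 - y': DEAD (v not in live set ['z'])
Stmt 4 'd = 3 + 1': DEAD (d not in live set ['z'])
Stmt 5 'b = 3 - 3': DEAD (b not in live set ['z'])
Stmt 6 't = y * 0': DEAD (t not in live set ['z'])
Stmt 7 'return z': KEEP (return); live-in = ['z']
Removed statement numbers: [2, 3, 4, 5, 6]
Surviving IR:
  z = 9
  return z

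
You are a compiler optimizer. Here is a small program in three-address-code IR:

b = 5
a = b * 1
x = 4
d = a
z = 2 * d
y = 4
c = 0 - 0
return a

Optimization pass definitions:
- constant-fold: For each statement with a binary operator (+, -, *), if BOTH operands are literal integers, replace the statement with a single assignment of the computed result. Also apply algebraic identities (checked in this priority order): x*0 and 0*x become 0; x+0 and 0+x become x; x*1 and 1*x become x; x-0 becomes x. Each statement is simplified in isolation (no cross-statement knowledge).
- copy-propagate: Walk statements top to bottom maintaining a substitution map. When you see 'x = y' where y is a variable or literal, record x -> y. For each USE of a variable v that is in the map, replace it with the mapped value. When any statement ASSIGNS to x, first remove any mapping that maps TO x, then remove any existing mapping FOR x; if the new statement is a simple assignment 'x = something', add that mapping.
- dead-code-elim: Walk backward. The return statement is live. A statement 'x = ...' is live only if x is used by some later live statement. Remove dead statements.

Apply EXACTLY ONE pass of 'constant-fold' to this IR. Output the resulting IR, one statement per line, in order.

Answer: b = 5
a = b
x = 4
d = a
z = 2 * d
y = 4
c = 0
return a

Derivation:
Applying constant-fold statement-by-statement:
  [1] b = 5  (unchanged)
  [2] a = b * 1  -> a = b
  [3] x = 4  (unchanged)
  [4] d = a  (unchanged)
  [5] z = 2 * d  (unchanged)
  [6] y = 4  (unchanged)
  [7] c = 0 - 0  -> c = 0
  [8] return a  (unchanged)
Result (8 stmts):
  b = 5
  a = b
  x = 4
  d = a
  z = 2 * d
  y = 4
  c = 0
  return a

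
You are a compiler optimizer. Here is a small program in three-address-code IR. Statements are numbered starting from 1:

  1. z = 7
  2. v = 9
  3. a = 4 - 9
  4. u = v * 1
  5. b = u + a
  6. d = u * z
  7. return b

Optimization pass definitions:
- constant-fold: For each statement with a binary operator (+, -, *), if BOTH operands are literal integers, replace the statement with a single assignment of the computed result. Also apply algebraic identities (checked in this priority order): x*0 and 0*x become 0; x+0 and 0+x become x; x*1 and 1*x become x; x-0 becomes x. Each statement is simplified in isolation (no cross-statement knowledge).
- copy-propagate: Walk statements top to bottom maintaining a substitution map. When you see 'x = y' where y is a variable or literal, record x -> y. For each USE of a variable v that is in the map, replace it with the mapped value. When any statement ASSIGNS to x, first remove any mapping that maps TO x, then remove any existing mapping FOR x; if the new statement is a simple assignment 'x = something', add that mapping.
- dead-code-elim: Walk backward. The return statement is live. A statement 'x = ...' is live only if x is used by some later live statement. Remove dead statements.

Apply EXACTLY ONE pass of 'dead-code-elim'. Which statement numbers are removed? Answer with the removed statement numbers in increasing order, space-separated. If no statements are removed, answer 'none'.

Backward liveness scan:
Stmt 1 'z = 7': DEAD (z not in live set [])
Stmt 2 'v = 9': KEEP (v is live); live-in = []
Stmt 3 'a = 4 - 9': KEEP (a is live); live-in = ['v']
Stmt 4 'u = v * 1': KEEP (u is live); live-in = ['a', 'v']
Stmt 5 'b = u + a': KEEP (b is live); live-in = ['a', 'u']
Stmt 6 'd = u * z': DEAD (d not in live set ['b'])
Stmt 7 'return b': KEEP (return); live-in = ['b']
Removed statement numbers: [1, 6]
Surviving IR:
  v = 9
  a = 4 - 9
  u = v * 1
  b = u + a
  return b

Answer: 1 6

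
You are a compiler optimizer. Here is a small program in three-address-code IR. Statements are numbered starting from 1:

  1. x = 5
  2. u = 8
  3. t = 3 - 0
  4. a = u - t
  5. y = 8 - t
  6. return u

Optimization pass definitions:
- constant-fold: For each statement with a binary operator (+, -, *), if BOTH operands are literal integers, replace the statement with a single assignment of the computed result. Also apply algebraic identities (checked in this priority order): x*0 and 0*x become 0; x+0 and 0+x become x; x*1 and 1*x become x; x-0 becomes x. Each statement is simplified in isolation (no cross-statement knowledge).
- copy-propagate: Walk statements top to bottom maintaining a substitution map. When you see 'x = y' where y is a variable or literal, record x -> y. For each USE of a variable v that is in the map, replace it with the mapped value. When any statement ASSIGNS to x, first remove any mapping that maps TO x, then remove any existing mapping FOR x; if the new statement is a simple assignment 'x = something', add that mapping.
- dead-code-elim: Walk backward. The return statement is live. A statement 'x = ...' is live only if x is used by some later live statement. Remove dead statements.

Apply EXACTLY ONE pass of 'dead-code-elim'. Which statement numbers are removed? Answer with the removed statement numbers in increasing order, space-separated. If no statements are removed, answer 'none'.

Backward liveness scan:
Stmt 1 'x = 5': DEAD (x not in live set [])
Stmt 2 'u = 8': KEEP (u is live); live-in = []
Stmt 3 't = 3 - 0': DEAD (t not in live set ['u'])
Stmt 4 'a = u - t': DEAD (a not in live set ['u'])
Stmt 5 'y = 8 - t': DEAD (y not in live set ['u'])
Stmt 6 'return u': KEEP (return); live-in = ['u']
Removed statement numbers: [1, 3, 4, 5]
Surviving IR:
  u = 8
  return u

Answer: 1 3 4 5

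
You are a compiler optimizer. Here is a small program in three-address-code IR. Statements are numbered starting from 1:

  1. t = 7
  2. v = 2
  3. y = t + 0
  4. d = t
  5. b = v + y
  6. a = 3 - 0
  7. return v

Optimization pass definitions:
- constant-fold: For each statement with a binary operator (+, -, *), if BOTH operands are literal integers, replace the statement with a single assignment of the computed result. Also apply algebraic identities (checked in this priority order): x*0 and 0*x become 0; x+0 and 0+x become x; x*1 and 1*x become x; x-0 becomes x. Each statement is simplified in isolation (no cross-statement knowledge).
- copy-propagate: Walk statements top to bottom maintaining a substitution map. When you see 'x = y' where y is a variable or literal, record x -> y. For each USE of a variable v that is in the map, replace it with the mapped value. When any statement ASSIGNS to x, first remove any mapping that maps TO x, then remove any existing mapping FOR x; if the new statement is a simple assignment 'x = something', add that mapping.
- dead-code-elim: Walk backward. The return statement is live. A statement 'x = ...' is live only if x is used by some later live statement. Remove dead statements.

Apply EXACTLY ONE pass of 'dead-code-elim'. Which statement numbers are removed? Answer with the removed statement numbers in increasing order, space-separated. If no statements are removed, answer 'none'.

Backward liveness scan:
Stmt 1 't = 7': DEAD (t not in live set [])
Stmt 2 'v = 2': KEEP (v is live); live-in = []
Stmt 3 'y = t + 0': DEAD (y not in live set ['v'])
Stmt 4 'd = t': DEAD (d not in live set ['v'])
Stmt 5 'b = v + y': DEAD (b not in live set ['v'])
Stmt 6 'a = 3 - 0': DEAD (a not in live set ['v'])
Stmt 7 'return v': KEEP (return); live-in = ['v']
Removed statement numbers: [1, 3, 4, 5, 6]
Surviving IR:
  v = 2
  return v

Answer: 1 3 4 5 6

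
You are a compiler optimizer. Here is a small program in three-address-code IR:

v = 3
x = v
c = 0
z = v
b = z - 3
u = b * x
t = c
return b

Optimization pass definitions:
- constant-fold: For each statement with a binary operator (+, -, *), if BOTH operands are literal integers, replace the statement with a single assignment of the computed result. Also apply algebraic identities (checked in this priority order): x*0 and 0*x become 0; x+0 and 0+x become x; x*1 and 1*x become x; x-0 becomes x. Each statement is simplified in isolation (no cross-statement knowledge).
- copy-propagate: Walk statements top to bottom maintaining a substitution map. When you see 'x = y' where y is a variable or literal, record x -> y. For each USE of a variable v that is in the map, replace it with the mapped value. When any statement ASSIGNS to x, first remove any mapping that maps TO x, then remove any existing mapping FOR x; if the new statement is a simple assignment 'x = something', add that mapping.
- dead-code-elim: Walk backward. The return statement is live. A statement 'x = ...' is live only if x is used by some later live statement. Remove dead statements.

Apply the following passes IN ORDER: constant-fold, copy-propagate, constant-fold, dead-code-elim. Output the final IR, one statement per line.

Initial IR:
  v = 3
  x = v
  c = 0
  z = v
  b = z - 3
  u = b * x
  t = c
  return b
After constant-fold (8 stmts):
  v = 3
  x = v
  c = 0
  z = v
  b = z - 3
  u = b * x
  t = c
  return b
After copy-propagate (8 stmts):
  v = 3
  x = 3
  c = 0
  z = 3
  b = 3 - 3
  u = b * 3
  t = 0
  return b
After constant-fold (8 stmts):
  v = 3
  x = 3
  c = 0
  z = 3
  b = 0
  u = b * 3
  t = 0
  return b
After dead-code-elim (2 stmts):
  b = 0
  return b

Answer: b = 0
return b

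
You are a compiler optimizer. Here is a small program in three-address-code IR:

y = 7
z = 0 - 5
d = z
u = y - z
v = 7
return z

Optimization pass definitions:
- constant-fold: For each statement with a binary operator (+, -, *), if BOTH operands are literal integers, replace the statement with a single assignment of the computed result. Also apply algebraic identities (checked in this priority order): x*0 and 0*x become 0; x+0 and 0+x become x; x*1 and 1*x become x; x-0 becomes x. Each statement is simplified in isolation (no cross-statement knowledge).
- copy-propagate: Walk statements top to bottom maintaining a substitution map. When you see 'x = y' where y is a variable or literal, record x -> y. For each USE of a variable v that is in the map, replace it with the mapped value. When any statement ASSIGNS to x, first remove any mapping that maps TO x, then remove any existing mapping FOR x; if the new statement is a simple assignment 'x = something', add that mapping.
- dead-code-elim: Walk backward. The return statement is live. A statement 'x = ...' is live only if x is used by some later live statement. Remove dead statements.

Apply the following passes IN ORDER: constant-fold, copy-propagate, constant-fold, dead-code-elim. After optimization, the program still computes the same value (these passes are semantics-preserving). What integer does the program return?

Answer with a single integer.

Answer: -5

Derivation:
Initial IR:
  y = 7
  z = 0 - 5
  d = z
  u = y - z
  v = 7
  return z
After constant-fold (6 stmts):
  y = 7
  z = -5
  d = z
  u = y - z
  v = 7
  return z
After copy-propagate (6 stmts):
  y = 7
  z = -5
  d = -5
  u = 7 - -5
  v = 7
  return -5
After constant-fold (6 stmts):
  y = 7
  z = -5
  d = -5
  u = 12
  v = 7
  return -5
After dead-code-elim (1 stmts):
  return -5
Evaluate:
  y = 7  =>  y = 7
  z = 0 - 5  =>  z = -5
  d = z  =>  d = -5
  u = y - z  =>  u = 12
  v = 7  =>  v = 7
  return z = -5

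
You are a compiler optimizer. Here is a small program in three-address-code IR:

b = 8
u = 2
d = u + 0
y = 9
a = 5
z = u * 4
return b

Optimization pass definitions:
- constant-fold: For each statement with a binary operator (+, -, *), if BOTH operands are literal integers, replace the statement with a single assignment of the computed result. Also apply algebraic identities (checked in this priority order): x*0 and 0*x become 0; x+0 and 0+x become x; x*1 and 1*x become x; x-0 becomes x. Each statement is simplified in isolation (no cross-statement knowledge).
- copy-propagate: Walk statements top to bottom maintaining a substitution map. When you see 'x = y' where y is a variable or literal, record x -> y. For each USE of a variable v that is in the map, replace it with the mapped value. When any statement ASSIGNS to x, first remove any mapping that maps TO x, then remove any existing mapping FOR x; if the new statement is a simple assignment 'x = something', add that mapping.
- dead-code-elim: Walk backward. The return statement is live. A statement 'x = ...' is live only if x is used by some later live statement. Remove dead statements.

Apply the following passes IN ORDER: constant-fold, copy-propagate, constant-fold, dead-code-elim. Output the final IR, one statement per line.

Answer: return 8

Derivation:
Initial IR:
  b = 8
  u = 2
  d = u + 0
  y = 9
  a = 5
  z = u * 4
  return b
After constant-fold (7 stmts):
  b = 8
  u = 2
  d = u
  y = 9
  a = 5
  z = u * 4
  return b
After copy-propagate (7 stmts):
  b = 8
  u = 2
  d = 2
  y = 9
  a = 5
  z = 2 * 4
  return 8
After constant-fold (7 stmts):
  b = 8
  u = 2
  d = 2
  y = 9
  a = 5
  z = 8
  return 8
After dead-code-elim (1 stmts):
  return 8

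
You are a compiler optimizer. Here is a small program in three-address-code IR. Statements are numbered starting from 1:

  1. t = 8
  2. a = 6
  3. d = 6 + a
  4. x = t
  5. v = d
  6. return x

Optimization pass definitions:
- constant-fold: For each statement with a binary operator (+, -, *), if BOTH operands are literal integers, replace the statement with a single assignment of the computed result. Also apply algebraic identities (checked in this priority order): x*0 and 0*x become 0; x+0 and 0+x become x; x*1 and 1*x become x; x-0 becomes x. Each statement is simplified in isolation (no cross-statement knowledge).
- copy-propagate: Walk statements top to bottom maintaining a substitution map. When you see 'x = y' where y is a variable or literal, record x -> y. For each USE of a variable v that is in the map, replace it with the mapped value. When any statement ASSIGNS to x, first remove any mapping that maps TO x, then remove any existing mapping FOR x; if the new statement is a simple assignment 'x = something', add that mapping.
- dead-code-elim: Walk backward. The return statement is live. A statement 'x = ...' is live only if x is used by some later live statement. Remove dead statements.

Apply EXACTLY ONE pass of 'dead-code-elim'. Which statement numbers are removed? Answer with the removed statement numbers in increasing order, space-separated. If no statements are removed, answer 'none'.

Answer: 2 3 5

Derivation:
Backward liveness scan:
Stmt 1 't = 8': KEEP (t is live); live-in = []
Stmt 2 'a = 6': DEAD (a not in live set ['t'])
Stmt 3 'd = 6 + a': DEAD (d not in live set ['t'])
Stmt 4 'x = t': KEEP (x is live); live-in = ['t']
Stmt 5 'v = d': DEAD (v not in live set ['x'])
Stmt 6 'return x': KEEP (return); live-in = ['x']
Removed statement numbers: [2, 3, 5]
Surviving IR:
  t = 8
  x = t
  return x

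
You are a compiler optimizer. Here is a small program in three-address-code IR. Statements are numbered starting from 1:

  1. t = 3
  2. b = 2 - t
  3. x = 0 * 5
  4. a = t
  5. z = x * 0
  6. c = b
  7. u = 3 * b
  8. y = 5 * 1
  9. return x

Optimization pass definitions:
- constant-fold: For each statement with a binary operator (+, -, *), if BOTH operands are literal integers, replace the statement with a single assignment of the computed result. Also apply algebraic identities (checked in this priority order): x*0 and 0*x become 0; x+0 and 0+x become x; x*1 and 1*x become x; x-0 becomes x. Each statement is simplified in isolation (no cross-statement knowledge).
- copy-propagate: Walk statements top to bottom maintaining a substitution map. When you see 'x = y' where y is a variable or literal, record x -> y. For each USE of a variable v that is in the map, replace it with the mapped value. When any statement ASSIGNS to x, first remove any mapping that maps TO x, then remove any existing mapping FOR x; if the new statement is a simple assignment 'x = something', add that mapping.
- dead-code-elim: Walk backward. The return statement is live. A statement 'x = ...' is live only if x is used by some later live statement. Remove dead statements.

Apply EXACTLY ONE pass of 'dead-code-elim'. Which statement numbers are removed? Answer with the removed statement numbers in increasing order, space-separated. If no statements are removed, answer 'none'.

Answer: 1 2 4 5 6 7 8

Derivation:
Backward liveness scan:
Stmt 1 't = 3': DEAD (t not in live set [])
Stmt 2 'b = 2 - t': DEAD (b not in live set [])
Stmt 3 'x = 0 * 5': KEEP (x is live); live-in = []
Stmt 4 'a = t': DEAD (a not in live set ['x'])
Stmt 5 'z = x * 0': DEAD (z not in live set ['x'])
Stmt 6 'c = b': DEAD (c not in live set ['x'])
Stmt 7 'u = 3 * b': DEAD (u not in live set ['x'])
Stmt 8 'y = 5 * 1': DEAD (y not in live set ['x'])
Stmt 9 'return x': KEEP (return); live-in = ['x']
Removed statement numbers: [1, 2, 4, 5, 6, 7, 8]
Surviving IR:
  x = 0 * 5
  return x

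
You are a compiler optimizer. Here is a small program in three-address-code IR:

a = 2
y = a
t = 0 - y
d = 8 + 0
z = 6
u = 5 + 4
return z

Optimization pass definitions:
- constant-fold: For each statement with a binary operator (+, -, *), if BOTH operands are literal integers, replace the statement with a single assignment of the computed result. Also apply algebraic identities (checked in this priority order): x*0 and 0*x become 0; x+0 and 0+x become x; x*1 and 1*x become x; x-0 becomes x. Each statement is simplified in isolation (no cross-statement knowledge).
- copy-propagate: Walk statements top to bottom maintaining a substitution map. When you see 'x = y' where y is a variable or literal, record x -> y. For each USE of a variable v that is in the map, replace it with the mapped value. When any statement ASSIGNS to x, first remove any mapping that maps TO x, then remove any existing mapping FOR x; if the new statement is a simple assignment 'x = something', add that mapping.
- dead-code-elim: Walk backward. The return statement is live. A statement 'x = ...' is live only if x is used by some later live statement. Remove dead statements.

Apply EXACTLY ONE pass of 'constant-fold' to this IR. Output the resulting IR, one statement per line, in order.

Answer: a = 2
y = a
t = 0 - y
d = 8
z = 6
u = 9
return z

Derivation:
Applying constant-fold statement-by-statement:
  [1] a = 2  (unchanged)
  [2] y = a  (unchanged)
  [3] t = 0 - y  (unchanged)
  [4] d = 8 + 0  -> d = 8
  [5] z = 6  (unchanged)
  [6] u = 5 + 4  -> u = 9
  [7] return z  (unchanged)
Result (7 stmts):
  a = 2
  y = a
  t = 0 - y
  d = 8
  z = 6
  u = 9
  return z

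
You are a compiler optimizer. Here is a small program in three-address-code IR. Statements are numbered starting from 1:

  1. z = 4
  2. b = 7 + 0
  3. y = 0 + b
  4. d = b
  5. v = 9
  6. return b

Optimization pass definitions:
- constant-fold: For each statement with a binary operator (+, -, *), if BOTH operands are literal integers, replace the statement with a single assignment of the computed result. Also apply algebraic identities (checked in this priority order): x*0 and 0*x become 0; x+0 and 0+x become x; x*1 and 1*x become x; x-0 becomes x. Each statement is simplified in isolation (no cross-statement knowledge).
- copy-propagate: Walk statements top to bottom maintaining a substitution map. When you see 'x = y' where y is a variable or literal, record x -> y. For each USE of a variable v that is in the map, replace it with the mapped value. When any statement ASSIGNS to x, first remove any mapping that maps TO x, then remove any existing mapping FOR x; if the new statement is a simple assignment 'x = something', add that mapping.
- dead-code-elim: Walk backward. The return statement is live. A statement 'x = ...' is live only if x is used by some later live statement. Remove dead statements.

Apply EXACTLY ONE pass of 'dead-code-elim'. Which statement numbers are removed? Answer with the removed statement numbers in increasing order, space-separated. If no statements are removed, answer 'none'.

Backward liveness scan:
Stmt 1 'z = 4': DEAD (z not in live set [])
Stmt 2 'b = 7 + 0': KEEP (b is live); live-in = []
Stmt 3 'y = 0 + b': DEAD (y not in live set ['b'])
Stmt 4 'd = b': DEAD (d not in live set ['b'])
Stmt 5 'v = 9': DEAD (v not in live set ['b'])
Stmt 6 'return b': KEEP (return); live-in = ['b']
Removed statement numbers: [1, 3, 4, 5]
Surviving IR:
  b = 7 + 0
  return b

Answer: 1 3 4 5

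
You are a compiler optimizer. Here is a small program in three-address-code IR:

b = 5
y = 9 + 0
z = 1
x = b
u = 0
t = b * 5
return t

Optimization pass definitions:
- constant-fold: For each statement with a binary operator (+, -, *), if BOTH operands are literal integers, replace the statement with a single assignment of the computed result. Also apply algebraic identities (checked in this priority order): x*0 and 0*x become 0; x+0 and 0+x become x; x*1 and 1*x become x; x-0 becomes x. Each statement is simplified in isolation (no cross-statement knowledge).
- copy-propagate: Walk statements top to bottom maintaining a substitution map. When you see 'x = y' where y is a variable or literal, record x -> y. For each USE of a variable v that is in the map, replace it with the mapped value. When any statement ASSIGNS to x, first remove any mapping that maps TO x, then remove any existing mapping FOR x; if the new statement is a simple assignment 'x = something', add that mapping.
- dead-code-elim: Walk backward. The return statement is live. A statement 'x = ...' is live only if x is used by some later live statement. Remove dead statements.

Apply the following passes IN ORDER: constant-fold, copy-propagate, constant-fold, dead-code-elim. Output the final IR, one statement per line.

Answer: t = 25
return t

Derivation:
Initial IR:
  b = 5
  y = 9 + 0
  z = 1
  x = b
  u = 0
  t = b * 5
  return t
After constant-fold (7 stmts):
  b = 5
  y = 9
  z = 1
  x = b
  u = 0
  t = b * 5
  return t
After copy-propagate (7 stmts):
  b = 5
  y = 9
  z = 1
  x = 5
  u = 0
  t = 5 * 5
  return t
After constant-fold (7 stmts):
  b = 5
  y = 9
  z = 1
  x = 5
  u = 0
  t = 25
  return t
After dead-code-elim (2 stmts):
  t = 25
  return t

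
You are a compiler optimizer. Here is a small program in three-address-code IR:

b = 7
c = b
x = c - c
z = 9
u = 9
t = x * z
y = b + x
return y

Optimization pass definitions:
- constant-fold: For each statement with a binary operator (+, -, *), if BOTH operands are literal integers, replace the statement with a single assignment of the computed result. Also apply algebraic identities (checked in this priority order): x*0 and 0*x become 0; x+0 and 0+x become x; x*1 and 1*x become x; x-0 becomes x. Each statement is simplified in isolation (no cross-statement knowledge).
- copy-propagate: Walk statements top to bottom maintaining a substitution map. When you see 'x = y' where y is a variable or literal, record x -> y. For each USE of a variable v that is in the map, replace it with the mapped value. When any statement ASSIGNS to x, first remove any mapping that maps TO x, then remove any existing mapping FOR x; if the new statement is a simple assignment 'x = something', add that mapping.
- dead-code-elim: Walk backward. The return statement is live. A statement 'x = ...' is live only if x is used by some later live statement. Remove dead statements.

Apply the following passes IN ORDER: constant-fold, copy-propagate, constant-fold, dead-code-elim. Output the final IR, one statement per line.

Initial IR:
  b = 7
  c = b
  x = c - c
  z = 9
  u = 9
  t = x * z
  y = b + x
  return y
After constant-fold (8 stmts):
  b = 7
  c = b
  x = c - c
  z = 9
  u = 9
  t = x * z
  y = b + x
  return y
After copy-propagate (8 stmts):
  b = 7
  c = 7
  x = 7 - 7
  z = 9
  u = 9
  t = x * 9
  y = 7 + x
  return y
After constant-fold (8 stmts):
  b = 7
  c = 7
  x = 0
  z = 9
  u = 9
  t = x * 9
  y = 7 + x
  return y
After dead-code-elim (3 stmts):
  x = 0
  y = 7 + x
  return y

Answer: x = 0
y = 7 + x
return y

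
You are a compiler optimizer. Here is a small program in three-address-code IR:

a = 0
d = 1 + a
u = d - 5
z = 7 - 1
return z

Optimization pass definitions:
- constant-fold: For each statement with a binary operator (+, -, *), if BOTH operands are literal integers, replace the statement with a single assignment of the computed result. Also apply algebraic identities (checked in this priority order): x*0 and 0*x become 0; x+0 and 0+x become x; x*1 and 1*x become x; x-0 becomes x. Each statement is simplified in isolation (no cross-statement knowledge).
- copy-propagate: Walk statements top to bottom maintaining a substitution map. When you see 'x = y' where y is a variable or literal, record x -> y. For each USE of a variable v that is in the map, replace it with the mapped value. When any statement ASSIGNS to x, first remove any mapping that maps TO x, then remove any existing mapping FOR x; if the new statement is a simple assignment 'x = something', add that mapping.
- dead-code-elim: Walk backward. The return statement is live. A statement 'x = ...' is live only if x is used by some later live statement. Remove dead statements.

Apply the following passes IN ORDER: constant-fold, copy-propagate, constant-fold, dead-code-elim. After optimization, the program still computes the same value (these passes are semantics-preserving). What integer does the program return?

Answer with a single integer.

Initial IR:
  a = 0
  d = 1 + a
  u = d - 5
  z = 7 - 1
  return z
After constant-fold (5 stmts):
  a = 0
  d = 1 + a
  u = d - 5
  z = 6
  return z
After copy-propagate (5 stmts):
  a = 0
  d = 1 + 0
  u = d - 5
  z = 6
  return 6
After constant-fold (5 stmts):
  a = 0
  d = 1
  u = d - 5
  z = 6
  return 6
After dead-code-elim (1 stmts):
  return 6
Evaluate:
  a = 0  =>  a = 0
  d = 1 + a  =>  d = 1
  u = d - 5  =>  u = -4
  z = 7 - 1  =>  z = 6
  return z = 6

Answer: 6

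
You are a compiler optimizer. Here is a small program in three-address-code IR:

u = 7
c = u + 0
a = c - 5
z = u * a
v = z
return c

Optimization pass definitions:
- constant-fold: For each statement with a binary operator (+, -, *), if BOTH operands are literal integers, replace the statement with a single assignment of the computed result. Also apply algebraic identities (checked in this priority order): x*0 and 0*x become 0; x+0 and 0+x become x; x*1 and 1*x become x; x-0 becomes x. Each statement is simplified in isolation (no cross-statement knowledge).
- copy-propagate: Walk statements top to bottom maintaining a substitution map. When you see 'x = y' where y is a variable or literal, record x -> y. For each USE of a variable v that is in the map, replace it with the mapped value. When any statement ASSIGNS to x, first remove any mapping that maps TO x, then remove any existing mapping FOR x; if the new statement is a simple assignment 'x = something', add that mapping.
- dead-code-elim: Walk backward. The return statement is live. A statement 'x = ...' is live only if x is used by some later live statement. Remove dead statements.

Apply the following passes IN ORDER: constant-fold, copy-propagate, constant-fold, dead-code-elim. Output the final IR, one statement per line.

Initial IR:
  u = 7
  c = u + 0
  a = c - 5
  z = u * a
  v = z
  return c
After constant-fold (6 stmts):
  u = 7
  c = u
  a = c - 5
  z = u * a
  v = z
  return c
After copy-propagate (6 stmts):
  u = 7
  c = 7
  a = 7 - 5
  z = 7 * a
  v = z
  return 7
After constant-fold (6 stmts):
  u = 7
  c = 7
  a = 2
  z = 7 * a
  v = z
  return 7
After dead-code-elim (1 stmts):
  return 7

Answer: return 7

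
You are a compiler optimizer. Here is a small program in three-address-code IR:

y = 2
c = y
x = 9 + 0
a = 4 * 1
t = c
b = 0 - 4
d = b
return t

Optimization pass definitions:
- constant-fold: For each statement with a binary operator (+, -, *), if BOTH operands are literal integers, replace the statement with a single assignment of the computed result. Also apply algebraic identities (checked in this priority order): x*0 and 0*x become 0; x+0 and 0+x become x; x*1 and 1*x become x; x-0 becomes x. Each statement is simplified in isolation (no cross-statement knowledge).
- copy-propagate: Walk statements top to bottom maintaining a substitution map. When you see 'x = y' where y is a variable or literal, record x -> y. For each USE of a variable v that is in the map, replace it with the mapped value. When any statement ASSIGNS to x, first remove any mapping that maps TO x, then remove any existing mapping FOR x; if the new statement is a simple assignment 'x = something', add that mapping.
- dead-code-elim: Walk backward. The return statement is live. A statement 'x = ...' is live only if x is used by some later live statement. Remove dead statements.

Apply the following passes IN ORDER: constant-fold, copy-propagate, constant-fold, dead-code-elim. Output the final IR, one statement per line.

Answer: return 2

Derivation:
Initial IR:
  y = 2
  c = y
  x = 9 + 0
  a = 4 * 1
  t = c
  b = 0 - 4
  d = b
  return t
After constant-fold (8 stmts):
  y = 2
  c = y
  x = 9
  a = 4
  t = c
  b = -4
  d = b
  return t
After copy-propagate (8 stmts):
  y = 2
  c = 2
  x = 9
  a = 4
  t = 2
  b = -4
  d = -4
  return 2
After constant-fold (8 stmts):
  y = 2
  c = 2
  x = 9
  a = 4
  t = 2
  b = -4
  d = -4
  return 2
After dead-code-elim (1 stmts):
  return 2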